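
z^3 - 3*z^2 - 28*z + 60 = (z - 6)*(z - 2)*(z + 5)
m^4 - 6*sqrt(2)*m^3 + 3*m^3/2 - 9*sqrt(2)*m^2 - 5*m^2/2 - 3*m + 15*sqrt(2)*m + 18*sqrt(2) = (m - 3/2)*(m + 1)*(m + 2)*(m - 6*sqrt(2))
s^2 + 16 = (s - 4*I)*(s + 4*I)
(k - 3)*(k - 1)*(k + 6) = k^3 + 2*k^2 - 21*k + 18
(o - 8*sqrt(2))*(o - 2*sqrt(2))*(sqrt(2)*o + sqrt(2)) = sqrt(2)*o^3 - 20*o^2 + sqrt(2)*o^2 - 20*o + 32*sqrt(2)*o + 32*sqrt(2)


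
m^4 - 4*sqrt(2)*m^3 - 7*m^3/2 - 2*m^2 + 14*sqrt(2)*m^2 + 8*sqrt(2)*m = m*(m - 4)*(m + 1/2)*(m - 4*sqrt(2))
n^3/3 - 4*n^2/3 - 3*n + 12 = (n/3 + 1)*(n - 4)*(n - 3)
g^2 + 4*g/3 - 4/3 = (g - 2/3)*(g + 2)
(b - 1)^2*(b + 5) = b^3 + 3*b^2 - 9*b + 5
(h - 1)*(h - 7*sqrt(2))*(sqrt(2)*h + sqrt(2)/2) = sqrt(2)*h^3 - 14*h^2 - sqrt(2)*h^2/2 - sqrt(2)*h/2 + 7*h + 7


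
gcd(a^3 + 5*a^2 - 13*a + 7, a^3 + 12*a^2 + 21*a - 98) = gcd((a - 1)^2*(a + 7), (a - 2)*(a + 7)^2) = a + 7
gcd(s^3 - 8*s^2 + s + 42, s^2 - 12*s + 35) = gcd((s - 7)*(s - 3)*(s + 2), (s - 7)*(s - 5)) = s - 7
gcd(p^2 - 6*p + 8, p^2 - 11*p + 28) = p - 4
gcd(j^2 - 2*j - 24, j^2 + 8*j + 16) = j + 4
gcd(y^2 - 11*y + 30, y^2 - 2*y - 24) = y - 6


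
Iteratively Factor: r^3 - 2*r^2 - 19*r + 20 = (r - 5)*(r^2 + 3*r - 4) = (r - 5)*(r - 1)*(r + 4)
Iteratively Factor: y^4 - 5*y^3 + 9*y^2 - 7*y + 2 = (y - 1)*(y^3 - 4*y^2 + 5*y - 2) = (y - 1)^2*(y^2 - 3*y + 2) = (y - 1)^3*(y - 2)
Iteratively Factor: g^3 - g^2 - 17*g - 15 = (g + 3)*(g^2 - 4*g - 5) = (g - 5)*(g + 3)*(g + 1)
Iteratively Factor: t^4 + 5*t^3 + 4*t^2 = (t)*(t^3 + 5*t^2 + 4*t) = t^2*(t^2 + 5*t + 4) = t^2*(t + 4)*(t + 1)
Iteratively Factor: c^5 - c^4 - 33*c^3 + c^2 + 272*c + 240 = (c - 4)*(c^4 + 3*c^3 - 21*c^2 - 83*c - 60) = (c - 4)*(c + 1)*(c^3 + 2*c^2 - 23*c - 60) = (c - 4)*(c + 1)*(c + 4)*(c^2 - 2*c - 15) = (c - 4)*(c + 1)*(c + 3)*(c + 4)*(c - 5)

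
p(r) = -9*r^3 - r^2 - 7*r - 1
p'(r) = -27*r^2 - 2*r - 7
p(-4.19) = 672.81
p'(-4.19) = -472.63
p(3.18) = -322.79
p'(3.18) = -286.39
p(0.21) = -2.60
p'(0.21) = -8.61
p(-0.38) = 2.01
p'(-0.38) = -10.14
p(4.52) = -884.18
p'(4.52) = -567.66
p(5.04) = -1213.90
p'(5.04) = -702.92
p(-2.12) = 95.10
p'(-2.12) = -124.11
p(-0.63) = 5.26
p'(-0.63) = -16.46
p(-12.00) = 15491.00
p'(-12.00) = -3871.00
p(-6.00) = 1949.00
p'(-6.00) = -967.00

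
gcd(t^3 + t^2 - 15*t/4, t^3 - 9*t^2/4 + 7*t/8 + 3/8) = t - 3/2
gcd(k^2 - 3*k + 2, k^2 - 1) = k - 1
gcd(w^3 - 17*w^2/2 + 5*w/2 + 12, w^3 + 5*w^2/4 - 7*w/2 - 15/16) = w - 3/2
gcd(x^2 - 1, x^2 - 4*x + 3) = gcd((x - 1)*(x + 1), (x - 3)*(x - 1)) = x - 1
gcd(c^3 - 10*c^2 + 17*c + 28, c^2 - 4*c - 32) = 1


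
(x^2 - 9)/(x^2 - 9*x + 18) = (x + 3)/(x - 6)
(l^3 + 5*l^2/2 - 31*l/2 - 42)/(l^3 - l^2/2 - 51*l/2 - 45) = (2*l^2 - l - 28)/(2*l^2 - 7*l - 30)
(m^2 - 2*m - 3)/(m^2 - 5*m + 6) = (m + 1)/(m - 2)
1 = 1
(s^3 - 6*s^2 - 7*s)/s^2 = s - 6 - 7/s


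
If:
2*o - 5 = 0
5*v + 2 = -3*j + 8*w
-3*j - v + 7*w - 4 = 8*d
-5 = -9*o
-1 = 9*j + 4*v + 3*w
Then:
No Solution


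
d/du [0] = 0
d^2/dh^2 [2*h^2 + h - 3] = 4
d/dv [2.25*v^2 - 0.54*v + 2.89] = 4.5*v - 0.54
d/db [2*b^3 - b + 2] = 6*b^2 - 1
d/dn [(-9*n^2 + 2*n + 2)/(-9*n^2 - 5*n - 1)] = (63*n^2 + 54*n + 8)/(81*n^4 + 90*n^3 + 43*n^2 + 10*n + 1)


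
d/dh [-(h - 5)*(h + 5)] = -2*h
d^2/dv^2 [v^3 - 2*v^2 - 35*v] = 6*v - 4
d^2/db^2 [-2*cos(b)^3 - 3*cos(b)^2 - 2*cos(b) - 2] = 7*cos(b)/2 + 6*cos(2*b) + 9*cos(3*b)/2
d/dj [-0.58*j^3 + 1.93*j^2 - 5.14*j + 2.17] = -1.74*j^2 + 3.86*j - 5.14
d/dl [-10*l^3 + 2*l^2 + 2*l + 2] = -30*l^2 + 4*l + 2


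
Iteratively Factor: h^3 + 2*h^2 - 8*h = (h + 4)*(h^2 - 2*h) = (h - 2)*(h + 4)*(h)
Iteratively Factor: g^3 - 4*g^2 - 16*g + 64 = (g - 4)*(g^2 - 16) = (g - 4)^2*(g + 4)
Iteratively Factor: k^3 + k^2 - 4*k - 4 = (k + 2)*(k^2 - k - 2) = (k + 1)*(k + 2)*(k - 2)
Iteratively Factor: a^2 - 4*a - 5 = (a - 5)*(a + 1)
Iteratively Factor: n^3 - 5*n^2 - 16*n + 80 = (n - 4)*(n^2 - n - 20) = (n - 4)*(n + 4)*(n - 5)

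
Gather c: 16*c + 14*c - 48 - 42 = 30*c - 90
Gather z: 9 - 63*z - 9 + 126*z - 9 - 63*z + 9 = 0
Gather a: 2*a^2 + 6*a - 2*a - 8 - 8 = 2*a^2 + 4*a - 16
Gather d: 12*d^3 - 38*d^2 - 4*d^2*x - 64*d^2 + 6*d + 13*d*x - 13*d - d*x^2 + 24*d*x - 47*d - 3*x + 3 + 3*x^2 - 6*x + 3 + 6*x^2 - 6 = 12*d^3 + d^2*(-4*x - 102) + d*(-x^2 + 37*x - 54) + 9*x^2 - 9*x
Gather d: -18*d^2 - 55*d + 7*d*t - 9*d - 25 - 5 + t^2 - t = -18*d^2 + d*(7*t - 64) + t^2 - t - 30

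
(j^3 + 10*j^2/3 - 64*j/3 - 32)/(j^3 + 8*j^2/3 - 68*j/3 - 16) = (3*j + 4)/(3*j + 2)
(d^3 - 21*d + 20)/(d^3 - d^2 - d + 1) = (d^2 + d - 20)/(d^2 - 1)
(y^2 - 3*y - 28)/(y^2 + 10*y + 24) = (y - 7)/(y + 6)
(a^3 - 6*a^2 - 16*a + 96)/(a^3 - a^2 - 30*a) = (a^2 - 16)/(a*(a + 5))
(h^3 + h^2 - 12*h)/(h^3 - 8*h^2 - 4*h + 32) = h*(h^2 + h - 12)/(h^3 - 8*h^2 - 4*h + 32)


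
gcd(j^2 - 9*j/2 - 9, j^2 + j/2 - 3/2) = j + 3/2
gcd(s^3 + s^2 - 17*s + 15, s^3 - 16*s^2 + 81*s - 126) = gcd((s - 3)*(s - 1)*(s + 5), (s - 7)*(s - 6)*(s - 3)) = s - 3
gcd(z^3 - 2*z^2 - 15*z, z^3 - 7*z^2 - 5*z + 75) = z^2 - 2*z - 15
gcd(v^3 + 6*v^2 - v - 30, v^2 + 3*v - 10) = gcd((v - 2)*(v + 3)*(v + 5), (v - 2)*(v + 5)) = v^2 + 3*v - 10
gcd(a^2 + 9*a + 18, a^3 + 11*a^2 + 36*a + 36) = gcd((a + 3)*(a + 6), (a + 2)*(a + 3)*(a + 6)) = a^2 + 9*a + 18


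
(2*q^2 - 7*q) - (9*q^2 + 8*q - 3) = -7*q^2 - 15*q + 3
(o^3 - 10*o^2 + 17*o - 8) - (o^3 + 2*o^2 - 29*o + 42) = -12*o^2 + 46*o - 50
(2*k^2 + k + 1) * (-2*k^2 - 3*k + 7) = -4*k^4 - 8*k^3 + 9*k^2 + 4*k + 7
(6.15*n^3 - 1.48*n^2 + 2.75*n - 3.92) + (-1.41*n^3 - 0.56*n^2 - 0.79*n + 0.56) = 4.74*n^3 - 2.04*n^2 + 1.96*n - 3.36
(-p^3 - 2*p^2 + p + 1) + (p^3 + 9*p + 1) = -2*p^2 + 10*p + 2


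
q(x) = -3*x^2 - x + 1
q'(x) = -6*x - 1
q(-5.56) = -86.18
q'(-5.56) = 32.36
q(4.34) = -59.85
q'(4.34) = -27.04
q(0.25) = 0.56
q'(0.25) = -2.50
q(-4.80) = -63.32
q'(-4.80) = 27.80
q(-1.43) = -3.70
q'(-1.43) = 7.58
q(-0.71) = 0.20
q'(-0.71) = 3.26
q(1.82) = -10.76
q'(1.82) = -11.92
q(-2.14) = -10.60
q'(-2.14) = 11.84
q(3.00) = -29.00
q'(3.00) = -19.00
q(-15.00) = -659.00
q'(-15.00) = 89.00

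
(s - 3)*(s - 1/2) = s^2 - 7*s/2 + 3/2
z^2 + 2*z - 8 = (z - 2)*(z + 4)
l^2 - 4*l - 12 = (l - 6)*(l + 2)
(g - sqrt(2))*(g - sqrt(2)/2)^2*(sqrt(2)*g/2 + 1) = sqrt(2)*g^4/2 - g^3 - 3*sqrt(2)*g^2/4 + 2*g - sqrt(2)/2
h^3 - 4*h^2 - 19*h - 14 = (h - 7)*(h + 1)*(h + 2)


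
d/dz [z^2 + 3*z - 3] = 2*z + 3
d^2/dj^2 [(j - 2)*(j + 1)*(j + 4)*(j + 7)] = 12*j^2 + 60*j + 30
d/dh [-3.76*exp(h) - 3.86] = -3.76*exp(h)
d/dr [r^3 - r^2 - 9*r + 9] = 3*r^2 - 2*r - 9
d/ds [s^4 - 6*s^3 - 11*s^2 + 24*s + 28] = 4*s^3 - 18*s^2 - 22*s + 24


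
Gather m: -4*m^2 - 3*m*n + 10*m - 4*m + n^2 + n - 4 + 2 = -4*m^2 + m*(6 - 3*n) + n^2 + n - 2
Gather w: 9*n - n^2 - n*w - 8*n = -n^2 - n*w + n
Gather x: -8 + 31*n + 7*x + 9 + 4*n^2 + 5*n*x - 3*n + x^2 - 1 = 4*n^2 + 28*n + x^2 + x*(5*n + 7)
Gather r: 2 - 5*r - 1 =1 - 5*r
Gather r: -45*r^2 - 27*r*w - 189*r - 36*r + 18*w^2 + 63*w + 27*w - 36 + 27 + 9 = -45*r^2 + r*(-27*w - 225) + 18*w^2 + 90*w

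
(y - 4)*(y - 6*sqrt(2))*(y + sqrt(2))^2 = y^4 - 4*sqrt(2)*y^3 - 4*y^3 - 22*y^2 + 16*sqrt(2)*y^2 - 12*sqrt(2)*y + 88*y + 48*sqrt(2)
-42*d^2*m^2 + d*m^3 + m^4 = m^2*(-6*d + m)*(7*d + m)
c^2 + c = c*(c + 1)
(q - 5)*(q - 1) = q^2 - 6*q + 5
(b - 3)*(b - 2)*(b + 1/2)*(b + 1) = b^4 - 7*b^3/2 - b^2 + 13*b/2 + 3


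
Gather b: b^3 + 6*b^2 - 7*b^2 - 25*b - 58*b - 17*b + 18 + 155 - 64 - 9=b^3 - b^2 - 100*b + 100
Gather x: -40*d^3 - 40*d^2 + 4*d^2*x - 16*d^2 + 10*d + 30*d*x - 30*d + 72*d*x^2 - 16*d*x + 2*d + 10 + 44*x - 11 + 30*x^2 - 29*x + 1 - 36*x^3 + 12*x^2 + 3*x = -40*d^3 - 56*d^2 - 18*d - 36*x^3 + x^2*(72*d + 42) + x*(4*d^2 + 14*d + 18)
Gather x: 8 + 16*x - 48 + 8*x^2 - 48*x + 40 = 8*x^2 - 32*x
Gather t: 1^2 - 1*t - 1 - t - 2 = -2*t - 2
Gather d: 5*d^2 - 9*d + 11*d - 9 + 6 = 5*d^2 + 2*d - 3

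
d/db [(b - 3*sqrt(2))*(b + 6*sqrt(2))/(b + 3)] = (b^2 + 6*b + 9*sqrt(2) + 36)/(b^2 + 6*b + 9)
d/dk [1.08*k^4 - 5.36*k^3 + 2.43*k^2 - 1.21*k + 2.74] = 4.32*k^3 - 16.08*k^2 + 4.86*k - 1.21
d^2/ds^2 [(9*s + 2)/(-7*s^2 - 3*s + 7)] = 2*(-(9*s + 2)*(14*s + 3)^2 + (189*s + 41)*(7*s^2 + 3*s - 7))/(7*s^2 + 3*s - 7)^3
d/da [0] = 0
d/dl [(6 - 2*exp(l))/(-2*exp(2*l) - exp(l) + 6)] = 2*(-(exp(l) - 3)*(4*exp(l) + 1) + 2*exp(2*l) + exp(l) - 6)*exp(l)/(2*exp(2*l) + exp(l) - 6)^2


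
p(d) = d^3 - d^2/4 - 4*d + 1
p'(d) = 3*d^2 - d/2 - 4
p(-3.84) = -43.95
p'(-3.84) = 42.16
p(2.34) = 3.08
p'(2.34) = 11.26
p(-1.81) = 1.49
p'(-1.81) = 6.73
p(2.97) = 13.11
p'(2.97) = 20.98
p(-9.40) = -814.07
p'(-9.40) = 265.78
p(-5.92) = -191.56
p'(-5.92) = 104.10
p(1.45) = -2.28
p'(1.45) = 1.58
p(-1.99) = 0.09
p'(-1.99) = 8.88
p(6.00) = 184.00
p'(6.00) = 101.00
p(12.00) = 1645.00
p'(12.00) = 422.00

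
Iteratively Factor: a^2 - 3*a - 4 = (a + 1)*(a - 4)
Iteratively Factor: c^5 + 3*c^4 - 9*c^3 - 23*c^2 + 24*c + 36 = (c - 2)*(c^4 + 5*c^3 + c^2 - 21*c - 18) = (c - 2)*(c + 3)*(c^3 + 2*c^2 - 5*c - 6) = (c - 2)*(c + 1)*(c + 3)*(c^2 + c - 6) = (c - 2)*(c + 1)*(c + 3)^2*(c - 2)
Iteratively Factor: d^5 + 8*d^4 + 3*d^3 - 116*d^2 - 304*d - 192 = (d + 3)*(d^4 + 5*d^3 - 12*d^2 - 80*d - 64) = (d - 4)*(d + 3)*(d^3 + 9*d^2 + 24*d + 16) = (d - 4)*(d + 1)*(d + 3)*(d^2 + 8*d + 16) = (d - 4)*(d + 1)*(d + 3)*(d + 4)*(d + 4)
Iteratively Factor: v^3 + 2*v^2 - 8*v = (v - 2)*(v^2 + 4*v) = (v - 2)*(v + 4)*(v)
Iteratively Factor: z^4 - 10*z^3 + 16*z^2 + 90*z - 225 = (z - 3)*(z^3 - 7*z^2 - 5*z + 75) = (z - 5)*(z - 3)*(z^2 - 2*z - 15) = (z - 5)*(z - 3)*(z + 3)*(z - 5)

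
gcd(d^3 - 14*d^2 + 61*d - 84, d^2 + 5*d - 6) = 1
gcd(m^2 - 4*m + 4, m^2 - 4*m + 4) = m^2 - 4*m + 4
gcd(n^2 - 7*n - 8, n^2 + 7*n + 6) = n + 1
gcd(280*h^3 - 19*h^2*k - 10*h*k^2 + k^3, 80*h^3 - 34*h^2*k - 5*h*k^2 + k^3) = 40*h^2 + 3*h*k - k^2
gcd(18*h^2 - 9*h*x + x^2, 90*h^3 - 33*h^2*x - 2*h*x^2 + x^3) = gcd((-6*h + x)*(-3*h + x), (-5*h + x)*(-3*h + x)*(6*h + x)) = -3*h + x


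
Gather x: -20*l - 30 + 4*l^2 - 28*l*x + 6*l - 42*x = 4*l^2 - 14*l + x*(-28*l - 42) - 30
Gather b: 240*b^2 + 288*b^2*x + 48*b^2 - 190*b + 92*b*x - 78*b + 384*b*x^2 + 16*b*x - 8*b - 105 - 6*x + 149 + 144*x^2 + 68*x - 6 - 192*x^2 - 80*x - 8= b^2*(288*x + 288) + b*(384*x^2 + 108*x - 276) - 48*x^2 - 18*x + 30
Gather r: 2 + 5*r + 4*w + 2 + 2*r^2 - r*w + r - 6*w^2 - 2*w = 2*r^2 + r*(6 - w) - 6*w^2 + 2*w + 4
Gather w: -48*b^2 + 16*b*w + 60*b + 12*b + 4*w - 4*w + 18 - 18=-48*b^2 + 16*b*w + 72*b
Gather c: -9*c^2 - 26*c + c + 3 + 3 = -9*c^2 - 25*c + 6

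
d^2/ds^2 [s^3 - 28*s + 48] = 6*s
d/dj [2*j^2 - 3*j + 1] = 4*j - 3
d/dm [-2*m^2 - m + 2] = -4*m - 1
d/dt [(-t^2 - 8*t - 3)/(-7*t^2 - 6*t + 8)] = 2*(-25*t^2 - 29*t - 41)/(49*t^4 + 84*t^3 - 76*t^2 - 96*t + 64)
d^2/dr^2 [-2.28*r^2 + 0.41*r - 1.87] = -4.56000000000000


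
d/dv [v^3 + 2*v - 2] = 3*v^2 + 2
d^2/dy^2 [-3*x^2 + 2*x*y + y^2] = 2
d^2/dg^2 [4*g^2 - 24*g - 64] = 8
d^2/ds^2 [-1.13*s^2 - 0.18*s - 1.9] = -2.26000000000000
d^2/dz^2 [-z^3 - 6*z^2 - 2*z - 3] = -6*z - 12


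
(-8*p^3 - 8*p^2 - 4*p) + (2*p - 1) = -8*p^3 - 8*p^2 - 2*p - 1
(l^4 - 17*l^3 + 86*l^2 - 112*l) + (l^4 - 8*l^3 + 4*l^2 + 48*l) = 2*l^4 - 25*l^3 + 90*l^2 - 64*l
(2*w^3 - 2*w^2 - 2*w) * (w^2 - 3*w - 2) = 2*w^5 - 8*w^4 + 10*w^2 + 4*w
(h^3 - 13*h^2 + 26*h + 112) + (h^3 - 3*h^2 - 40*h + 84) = 2*h^3 - 16*h^2 - 14*h + 196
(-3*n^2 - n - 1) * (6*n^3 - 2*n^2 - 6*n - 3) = -18*n^5 + 14*n^3 + 17*n^2 + 9*n + 3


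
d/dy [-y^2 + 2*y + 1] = 2 - 2*y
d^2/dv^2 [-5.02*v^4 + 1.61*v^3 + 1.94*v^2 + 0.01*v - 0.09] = -60.24*v^2 + 9.66*v + 3.88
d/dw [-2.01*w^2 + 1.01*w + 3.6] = 1.01 - 4.02*w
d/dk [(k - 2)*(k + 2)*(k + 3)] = 3*k^2 + 6*k - 4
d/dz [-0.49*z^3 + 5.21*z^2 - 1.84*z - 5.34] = -1.47*z^2 + 10.42*z - 1.84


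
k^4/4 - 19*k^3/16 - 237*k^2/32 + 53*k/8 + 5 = (k/4 + 1)*(k - 8)*(k - 5/4)*(k + 1/2)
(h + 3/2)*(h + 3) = h^2 + 9*h/2 + 9/2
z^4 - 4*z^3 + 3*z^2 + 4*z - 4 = (z - 2)^2*(z - 1)*(z + 1)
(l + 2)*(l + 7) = l^2 + 9*l + 14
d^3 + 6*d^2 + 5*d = d*(d + 1)*(d + 5)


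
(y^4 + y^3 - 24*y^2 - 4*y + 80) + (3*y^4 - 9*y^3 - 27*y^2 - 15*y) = 4*y^4 - 8*y^3 - 51*y^2 - 19*y + 80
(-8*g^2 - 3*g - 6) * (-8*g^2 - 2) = 64*g^4 + 24*g^3 + 64*g^2 + 6*g + 12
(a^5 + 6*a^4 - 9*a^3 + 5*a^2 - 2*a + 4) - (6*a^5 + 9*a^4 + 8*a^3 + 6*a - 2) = -5*a^5 - 3*a^4 - 17*a^3 + 5*a^2 - 8*a + 6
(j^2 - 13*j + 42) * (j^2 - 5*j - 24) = j^4 - 18*j^3 + 83*j^2 + 102*j - 1008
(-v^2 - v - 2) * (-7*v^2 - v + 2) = 7*v^4 + 8*v^3 + 13*v^2 - 4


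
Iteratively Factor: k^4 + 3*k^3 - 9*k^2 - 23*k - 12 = (k + 1)*(k^3 + 2*k^2 - 11*k - 12) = (k + 1)^2*(k^2 + k - 12) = (k + 1)^2*(k + 4)*(k - 3)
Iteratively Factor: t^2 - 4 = (t + 2)*(t - 2)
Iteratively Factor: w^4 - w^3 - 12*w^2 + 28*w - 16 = (w - 2)*(w^3 + w^2 - 10*w + 8) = (w - 2)*(w - 1)*(w^2 + 2*w - 8) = (w - 2)^2*(w - 1)*(w + 4)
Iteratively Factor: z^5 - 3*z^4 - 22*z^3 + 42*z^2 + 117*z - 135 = (z + 3)*(z^4 - 6*z^3 - 4*z^2 + 54*z - 45) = (z - 1)*(z + 3)*(z^3 - 5*z^2 - 9*z + 45) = (z - 3)*(z - 1)*(z + 3)*(z^2 - 2*z - 15) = (z - 3)*(z - 1)*(z + 3)^2*(z - 5)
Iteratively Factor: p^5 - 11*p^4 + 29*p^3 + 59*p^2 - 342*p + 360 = (p + 3)*(p^4 - 14*p^3 + 71*p^2 - 154*p + 120) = (p - 4)*(p + 3)*(p^3 - 10*p^2 + 31*p - 30) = (p - 4)*(p - 2)*(p + 3)*(p^2 - 8*p + 15) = (p - 5)*(p - 4)*(p - 2)*(p + 3)*(p - 3)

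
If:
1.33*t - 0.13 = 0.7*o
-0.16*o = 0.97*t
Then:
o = -0.14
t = 0.02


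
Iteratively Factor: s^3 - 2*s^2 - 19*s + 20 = (s - 1)*(s^2 - s - 20) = (s - 5)*(s - 1)*(s + 4)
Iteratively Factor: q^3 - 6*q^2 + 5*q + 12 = (q - 3)*(q^2 - 3*q - 4) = (q - 4)*(q - 3)*(q + 1)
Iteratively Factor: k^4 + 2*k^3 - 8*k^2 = (k)*(k^3 + 2*k^2 - 8*k) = k^2*(k^2 + 2*k - 8) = k^2*(k - 2)*(k + 4)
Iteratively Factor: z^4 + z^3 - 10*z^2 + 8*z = (z + 4)*(z^3 - 3*z^2 + 2*z) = (z - 2)*(z + 4)*(z^2 - z) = z*(z - 2)*(z + 4)*(z - 1)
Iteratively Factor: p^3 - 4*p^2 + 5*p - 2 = (p - 2)*(p^2 - 2*p + 1) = (p - 2)*(p - 1)*(p - 1)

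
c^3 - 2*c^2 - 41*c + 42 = (c - 7)*(c - 1)*(c + 6)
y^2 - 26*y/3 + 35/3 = (y - 7)*(y - 5/3)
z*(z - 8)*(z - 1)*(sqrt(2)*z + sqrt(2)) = sqrt(2)*z^4 - 8*sqrt(2)*z^3 - sqrt(2)*z^2 + 8*sqrt(2)*z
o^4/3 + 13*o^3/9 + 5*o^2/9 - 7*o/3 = o*(o/3 + 1)*(o - 1)*(o + 7/3)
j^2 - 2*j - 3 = (j - 3)*(j + 1)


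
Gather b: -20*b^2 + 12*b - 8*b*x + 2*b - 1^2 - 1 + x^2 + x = -20*b^2 + b*(14 - 8*x) + x^2 + x - 2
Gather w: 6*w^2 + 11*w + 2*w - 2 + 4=6*w^2 + 13*w + 2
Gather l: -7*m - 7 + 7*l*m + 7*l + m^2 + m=l*(7*m + 7) + m^2 - 6*m - 7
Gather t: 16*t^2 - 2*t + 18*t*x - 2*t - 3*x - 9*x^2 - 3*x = 16*t^2 + t*(18*x - 4) - 9*x^2 - 6*x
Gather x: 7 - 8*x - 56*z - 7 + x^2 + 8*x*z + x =x^2 + x*(8*z - 7) - 56*z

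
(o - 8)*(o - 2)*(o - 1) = o^3 - 11*o^2 + 26*o - 16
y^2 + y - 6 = (y - 2)*(y + 3)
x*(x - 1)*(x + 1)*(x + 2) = x^4 + 2*x^3 - x^2 - 2*x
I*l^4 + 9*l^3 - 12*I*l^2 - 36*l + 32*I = (l - 2)*(l + 2)*(l - 8*I)*(I*l + 1)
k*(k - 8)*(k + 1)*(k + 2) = k^4 - 5*k^3 - 22*k^2 - 16*k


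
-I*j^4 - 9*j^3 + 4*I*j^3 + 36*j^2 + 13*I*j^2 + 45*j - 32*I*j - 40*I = (j - 5)*(j - 8*I)*(j - I)*(-I*j - I)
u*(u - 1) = u^2 - u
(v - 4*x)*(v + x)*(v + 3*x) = v^3 - 13*v*x^2 - 12*x^3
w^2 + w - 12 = (w - 3)*(w + 4)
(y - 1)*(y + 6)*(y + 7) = y^3 + 12*y^2 + 29*y - 42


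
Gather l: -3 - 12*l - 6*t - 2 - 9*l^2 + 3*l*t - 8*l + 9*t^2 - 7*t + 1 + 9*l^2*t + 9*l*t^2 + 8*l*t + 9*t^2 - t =l^2*(9*t - 9) + l*(9*t^2 + 11*t - 20) + 18*t^2 - 14*t - 4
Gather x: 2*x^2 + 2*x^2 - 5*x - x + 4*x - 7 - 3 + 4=4*x^2 - 2*x - 6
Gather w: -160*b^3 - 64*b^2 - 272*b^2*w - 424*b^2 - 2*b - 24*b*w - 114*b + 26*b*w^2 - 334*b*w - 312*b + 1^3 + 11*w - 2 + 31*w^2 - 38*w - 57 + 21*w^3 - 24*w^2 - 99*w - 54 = -160*b^3 - 488*b^2 - 428*b + 21*w^3 + w^2*(26*b + 7) + w*(-272*b^2 - 358*b - 126) - 112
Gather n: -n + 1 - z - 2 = -n - z - 1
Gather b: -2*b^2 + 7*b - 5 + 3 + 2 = -2*b^2 + 7*b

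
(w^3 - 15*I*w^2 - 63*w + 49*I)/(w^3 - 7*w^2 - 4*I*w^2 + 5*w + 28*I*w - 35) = (w^3 - 15*I*w^2 - 63*w + 49*I)/(w^3 - w^2*(7 + 4*I) + w*(5 + 28*I) - 35)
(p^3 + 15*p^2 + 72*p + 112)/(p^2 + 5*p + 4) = (p^2 + 11*p + 28)/(p + 1)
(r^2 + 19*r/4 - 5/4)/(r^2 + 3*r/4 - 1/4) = (r + 5)/(r + 1)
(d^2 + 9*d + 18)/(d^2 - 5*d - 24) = (d + 6)/(d - 8)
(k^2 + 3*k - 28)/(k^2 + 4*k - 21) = (k - 4)/(k - 3)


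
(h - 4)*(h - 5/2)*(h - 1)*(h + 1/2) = h^4 - 7*h^3 + 51*h^2/4 - 7*h/4 - 5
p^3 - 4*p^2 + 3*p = p*(p - 3)*(p - 1)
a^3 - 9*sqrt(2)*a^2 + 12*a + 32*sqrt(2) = (a - 8*sqrt(2))*(a - 2*sqrt(2))*(a + sqrt(2))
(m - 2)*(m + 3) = m^2 + m - 6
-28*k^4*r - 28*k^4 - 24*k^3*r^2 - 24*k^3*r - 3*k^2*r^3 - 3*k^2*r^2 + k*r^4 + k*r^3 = (-7*k + r)*(2*k + r)^2*(k*r + k)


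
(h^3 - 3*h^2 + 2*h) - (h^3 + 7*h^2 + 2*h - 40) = 40 - 10*h^2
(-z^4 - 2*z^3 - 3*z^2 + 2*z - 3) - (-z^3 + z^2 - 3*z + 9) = -z^4 - z^3 - 4*z^2 + 5*z - 12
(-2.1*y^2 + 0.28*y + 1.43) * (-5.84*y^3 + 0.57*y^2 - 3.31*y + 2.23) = 12.264*y^5 - 2.8322*y^4 - 1.2406*y^3 - 4.7947*y^2 - 4.1089*y + 3.1889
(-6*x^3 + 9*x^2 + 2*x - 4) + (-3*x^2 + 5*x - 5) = -6*x^3 + 6*x^2 + 7*x - 9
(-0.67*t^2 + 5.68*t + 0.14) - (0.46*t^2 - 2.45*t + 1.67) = -1.13*t^2 + 8.13*t - 1.53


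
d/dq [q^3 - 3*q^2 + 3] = 3*q*(q - 2)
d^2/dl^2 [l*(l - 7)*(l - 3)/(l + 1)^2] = 8*(11*l - 13)/(l^4 + 4*l^3 + 6*l^2 + 4*l + 1)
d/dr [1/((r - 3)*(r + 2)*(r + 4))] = (-(r - 3)*(r + 2) - (r - 3)*(r + 4) - (r + 2)*(r + 4))/((r - 3)^2*(r + 2)^2*(r + 4)^2)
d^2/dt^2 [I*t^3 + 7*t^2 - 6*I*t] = 6*I*t + 14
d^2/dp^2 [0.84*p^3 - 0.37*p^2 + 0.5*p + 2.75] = 5.04*p - 0.74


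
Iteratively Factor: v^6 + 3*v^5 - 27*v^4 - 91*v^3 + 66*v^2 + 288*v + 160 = (v - 5)*(v^5 + 8*v^4 + 13*v^3 - 26*v^2 - 64*v - 32) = (v - 5)*(v + 4)*(v^4 + 4*v^3 - 3*v^2 - 14*v - 8) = (v - 5)*(v + 4)^2*(v^3 - 3*v - 2) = (v - 5)*(v - 2)*(v + 4)^2*(v^2 + 2*v + 1) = (v - 5)*(v - 2)*(v + 1)*(v + 4)^2*(v + 1)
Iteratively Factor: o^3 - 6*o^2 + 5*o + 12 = (o - 4)*(o^2 - 2*o - 3) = (o - 4)*(o - 3)*(o + 1)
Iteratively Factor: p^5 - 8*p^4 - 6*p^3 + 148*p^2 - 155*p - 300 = (p - 5)*(p^4 - 3*p^3 - 21*p^2 + 43*p + 60) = (p - 5)*(p - 3)*(p^3 - 21*p - 20) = (p - 5)*(p - 3)*(p + 1)*(p^2 - p - 20) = (p - 5)*(p - 3)*(p + 1)*(p + 4)*(p - 5)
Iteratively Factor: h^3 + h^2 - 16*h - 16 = (h - 4)*(h^2 + 5*h + 4) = (h - 4)*(h + 1)*(h + 4)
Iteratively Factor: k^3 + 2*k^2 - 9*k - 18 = (k + 2)*(k^2 - 9) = (k - 3)*(k + 2)*(k + 3)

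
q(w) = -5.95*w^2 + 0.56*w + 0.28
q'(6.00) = -70.84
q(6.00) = -210.56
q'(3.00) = -35.14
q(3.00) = -51.59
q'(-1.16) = 14.36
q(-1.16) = -8.38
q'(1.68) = -19.43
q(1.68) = -15.57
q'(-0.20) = 2.94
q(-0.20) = -0.07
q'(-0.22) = 3.18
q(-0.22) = -0.13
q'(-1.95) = 23.76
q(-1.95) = -23.44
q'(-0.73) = 9.25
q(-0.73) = -3.30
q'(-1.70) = 20.79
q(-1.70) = -17.87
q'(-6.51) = 78.03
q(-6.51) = -255.53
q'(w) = 0.56 - 11.9*w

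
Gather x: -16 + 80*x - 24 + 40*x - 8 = 120*x - 48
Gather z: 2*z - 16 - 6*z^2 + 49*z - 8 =-6*z^2 + 51*z - 24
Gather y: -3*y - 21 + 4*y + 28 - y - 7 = 0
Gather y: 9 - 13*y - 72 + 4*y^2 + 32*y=4*y^2 + 19*y - 63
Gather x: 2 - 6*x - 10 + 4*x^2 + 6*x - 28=4*x^2 - 36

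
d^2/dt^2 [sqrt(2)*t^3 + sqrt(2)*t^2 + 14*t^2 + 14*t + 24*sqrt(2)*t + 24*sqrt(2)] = 6*sqrt(2)*t + 2*sqrt(2) + 28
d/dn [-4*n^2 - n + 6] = -8*n - 1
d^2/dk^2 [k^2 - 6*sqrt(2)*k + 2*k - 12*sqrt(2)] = 2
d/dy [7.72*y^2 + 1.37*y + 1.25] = 15.44*y + 1.37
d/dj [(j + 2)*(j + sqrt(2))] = 2*j + sqrt(2) + 2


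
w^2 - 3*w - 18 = (w - 6)*(w + 3)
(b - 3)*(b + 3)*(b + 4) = b^3 + 4*b^2 - 9*b - 36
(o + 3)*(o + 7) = o^2 + 10*o + 21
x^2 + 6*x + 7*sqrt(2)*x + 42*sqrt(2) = (x + 6)*(x + 7*sqrt(2))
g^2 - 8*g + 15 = (g - 5)*(g - 3)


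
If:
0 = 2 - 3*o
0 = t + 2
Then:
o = 2/3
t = -2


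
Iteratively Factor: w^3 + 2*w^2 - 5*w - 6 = (w - 2)*(w^2 + 4*w + 3) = (w - 2)*(w + 1)*(w + 3)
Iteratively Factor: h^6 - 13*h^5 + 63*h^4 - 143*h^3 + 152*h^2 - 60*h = (h)*(h^5 - 13*h^4 + 63*h^3 - 143*h^2 + 152*h - 60) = h*(h - 2)*(h^4 - 11*h^3 + 41*h^2 - 61*h + 30) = h*(h - 5)*(h - 2)*(h^3 - 6*h^2 + 11*h - 6) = h*(h - 5)*(h - 3)*(h - 2)*(h^2 - 3*h + 2) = h*(h - 5)*(h - 3)*(h - 2)*(h - 1)*(h - 2)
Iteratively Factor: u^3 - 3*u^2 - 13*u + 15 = (u + 3)*(u^2 - 6*u + 5) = (u - 1)*(u + 3)*(u - 5)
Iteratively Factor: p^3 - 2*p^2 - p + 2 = (p + 1)*(p^2 - 3*p + 2) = (p - 2)*(p + 1)*(p - 1)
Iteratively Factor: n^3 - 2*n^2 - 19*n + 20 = (n - 1)*(n^2 - n - 20) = (n - 5)*(n - 1)*(n + 4)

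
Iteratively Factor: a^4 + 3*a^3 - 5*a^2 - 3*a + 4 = (a + 1)*(a^3 + 2*a^2 - 7*a + 4) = (a - 1)*(a + 1)*(a^2 + 3*a - 4) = (a - 1)^2*(a + 1)*(a + 4)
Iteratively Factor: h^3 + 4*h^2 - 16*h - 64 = (h + 4)*(h^2 - 16) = (h + 4)^2*(h - 4)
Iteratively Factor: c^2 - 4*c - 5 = (c + 1)*(c - 5)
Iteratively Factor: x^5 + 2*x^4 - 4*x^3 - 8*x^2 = (x)*(x^4 + 2*x^3 - 4*x^2 - 8*x) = x*(x - 2)*(x^3 + 4*x^2 + 4*x) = x*(x - 2)*(x + 2)*(x^2 + 2*x) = x^2*(x - 2)*(x + 2)*(x + 2)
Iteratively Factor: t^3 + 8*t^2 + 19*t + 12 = (t + 1)*(t^2 + 7*t + 12) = (t + 1)*(t + 3)*(t + 4)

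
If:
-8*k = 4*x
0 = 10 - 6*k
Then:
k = 5/3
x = -10/3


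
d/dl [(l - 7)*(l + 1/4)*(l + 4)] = 3*l^2 - 11*l/2 - 115/4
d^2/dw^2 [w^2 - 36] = 2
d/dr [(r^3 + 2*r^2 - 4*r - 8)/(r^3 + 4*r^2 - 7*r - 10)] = 2*(r^2 + r - 2)/(r^4 + 12*r^3 + 46*r^2 + 60*r + 25)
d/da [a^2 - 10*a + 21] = 2*a - 10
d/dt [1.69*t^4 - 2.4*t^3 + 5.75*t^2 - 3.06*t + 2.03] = 6.76*t^3 - 7.2*t^2 + 11.5*t - 3.06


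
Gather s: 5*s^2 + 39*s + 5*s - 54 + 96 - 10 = 5*s^2 + 44*s + 32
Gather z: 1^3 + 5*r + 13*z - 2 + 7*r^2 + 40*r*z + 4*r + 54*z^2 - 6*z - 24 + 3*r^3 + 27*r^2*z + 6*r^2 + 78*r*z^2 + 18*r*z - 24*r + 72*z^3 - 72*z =3*r^3 + 13*r^2 - 15*r + 72*z^3 + z^2*(78*r + 54) + z*(27*r^2 + 58*r - 65) - 25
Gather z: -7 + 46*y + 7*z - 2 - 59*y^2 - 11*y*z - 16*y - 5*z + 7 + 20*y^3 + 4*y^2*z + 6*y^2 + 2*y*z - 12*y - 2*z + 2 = 20*y^3 - 53*y^2 + 18*y + z*(4*y^2 - 9*y)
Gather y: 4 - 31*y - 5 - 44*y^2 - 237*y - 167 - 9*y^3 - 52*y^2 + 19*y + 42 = -9*y^3 - 96*y^2 - 249*y - 126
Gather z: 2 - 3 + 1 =0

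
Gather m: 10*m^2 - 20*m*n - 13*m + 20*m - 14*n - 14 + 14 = 10*m^2 + m*(7 - 20*n) - 14*n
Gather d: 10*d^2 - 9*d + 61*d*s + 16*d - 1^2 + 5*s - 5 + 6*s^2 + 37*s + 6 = 10*d^2 + d*(61*s + 7) + 6*s^2 + 42*s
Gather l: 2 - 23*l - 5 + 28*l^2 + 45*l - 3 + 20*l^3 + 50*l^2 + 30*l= 20*l^3 + 78*l^2 + 52*l - 6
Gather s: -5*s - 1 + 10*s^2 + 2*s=10*s^2 - 3*s - 1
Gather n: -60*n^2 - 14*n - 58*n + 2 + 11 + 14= -60*n^2 - 72*n + 27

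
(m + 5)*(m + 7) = m^2 + 12*m + 35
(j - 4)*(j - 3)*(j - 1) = j^3 - 8*j^2 + 19*j - 12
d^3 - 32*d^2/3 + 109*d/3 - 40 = (d - 5)*(d - 3)*(d - 8/3)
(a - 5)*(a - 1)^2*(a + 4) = a^4 - 3*a^3 - 17*a^2 + 39*a - 20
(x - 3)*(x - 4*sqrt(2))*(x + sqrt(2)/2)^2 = x^4 - 3*sqrt(2)*x^3 - 3*x^3 - 15*x^2/2 + 9*sqrt(2)*x^2 - 2*sqrt(2)*x + 45*x/2 + 6*sqrt(2)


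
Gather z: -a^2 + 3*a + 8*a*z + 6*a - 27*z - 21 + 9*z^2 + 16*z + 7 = -a^2 + 9*a + 9*z^2 + z*(8*a - 11) - 14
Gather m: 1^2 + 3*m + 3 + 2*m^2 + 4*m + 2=2*m^2 + 7*m + 6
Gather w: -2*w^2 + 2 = 2 - 2*w^2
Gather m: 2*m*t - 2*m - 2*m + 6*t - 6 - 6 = m*(2*t - 4) + 6*t - 12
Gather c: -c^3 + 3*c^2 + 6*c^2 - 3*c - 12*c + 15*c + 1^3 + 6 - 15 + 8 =-c^3 + 9*c^2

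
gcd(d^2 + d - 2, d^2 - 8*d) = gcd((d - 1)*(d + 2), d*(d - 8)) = 1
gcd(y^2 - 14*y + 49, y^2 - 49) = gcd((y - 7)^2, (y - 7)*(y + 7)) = y - 7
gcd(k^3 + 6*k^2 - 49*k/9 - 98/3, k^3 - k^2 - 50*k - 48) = k + 6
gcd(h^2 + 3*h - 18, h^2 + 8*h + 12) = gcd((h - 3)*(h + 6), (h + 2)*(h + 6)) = h + 6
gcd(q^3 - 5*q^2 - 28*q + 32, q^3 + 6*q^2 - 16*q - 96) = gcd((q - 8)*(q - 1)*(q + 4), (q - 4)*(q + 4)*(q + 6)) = q + 4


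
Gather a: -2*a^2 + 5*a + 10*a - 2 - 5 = -2*a^2 + 15*a - 7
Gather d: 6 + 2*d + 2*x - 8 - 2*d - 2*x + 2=0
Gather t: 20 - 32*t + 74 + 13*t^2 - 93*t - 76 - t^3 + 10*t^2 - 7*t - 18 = -t^3 + 23*t^2 - 132*t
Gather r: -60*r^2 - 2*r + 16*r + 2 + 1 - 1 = -60*r^2 + 14*r + 2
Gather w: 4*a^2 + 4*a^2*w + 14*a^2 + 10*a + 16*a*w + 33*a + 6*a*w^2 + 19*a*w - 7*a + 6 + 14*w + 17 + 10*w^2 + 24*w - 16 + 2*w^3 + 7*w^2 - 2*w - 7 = 18*a^2 + 36*a + 2*w^3 + w^2*(6*a + 17) + w*(4*a^2 + 35*a + 36)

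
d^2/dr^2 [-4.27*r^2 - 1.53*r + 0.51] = -8.54000000000000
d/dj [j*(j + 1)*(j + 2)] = 3*j^2 + 6*j + 2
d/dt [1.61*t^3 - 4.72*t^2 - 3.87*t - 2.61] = 4.83*t^2 - 9.44*t - 3.87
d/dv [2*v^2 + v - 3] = 4*v + 1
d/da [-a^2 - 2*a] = -2*a - 2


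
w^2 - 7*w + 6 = (w - 6)*(w - 1)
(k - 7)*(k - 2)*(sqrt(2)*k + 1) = sqrt(2)*k^3 - 9*sqrt(2)*k^2 + k^2 - 9*k + 14*sqrt(2)*k + 14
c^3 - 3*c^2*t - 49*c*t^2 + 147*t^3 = (c - 7*t)*(c - 3*t)*(c + 7*t)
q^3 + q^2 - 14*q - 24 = (q - 4)*(q + 2)*(q + 3)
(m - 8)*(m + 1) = m^2 - 7*m - 8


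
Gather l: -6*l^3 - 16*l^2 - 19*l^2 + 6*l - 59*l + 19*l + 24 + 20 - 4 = -6*l^3 - 35*l^2 - 34*l + 40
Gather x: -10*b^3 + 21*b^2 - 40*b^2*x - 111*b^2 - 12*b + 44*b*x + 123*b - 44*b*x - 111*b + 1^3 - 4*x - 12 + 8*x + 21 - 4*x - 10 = -10*b^3 - 40*b^2*x - 90*b^2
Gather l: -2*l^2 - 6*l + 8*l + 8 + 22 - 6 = -2*l^2 + 2*l + 24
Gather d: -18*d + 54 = 54 - 18*d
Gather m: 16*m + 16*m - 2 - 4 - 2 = 32*m - 8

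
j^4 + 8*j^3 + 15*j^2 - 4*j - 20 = (j - 1)*(j + 2)^2*(j + 5)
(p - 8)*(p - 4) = p^2 - 12*p + 32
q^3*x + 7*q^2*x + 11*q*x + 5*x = (q + 1)*(q + 5)*(q*x + x)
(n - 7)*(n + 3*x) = n^2 + 3*n*x - 7*n - 21*x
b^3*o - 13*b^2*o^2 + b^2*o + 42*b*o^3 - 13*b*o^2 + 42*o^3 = (b - 7*o)*(b - 6*o)*(b*o + o)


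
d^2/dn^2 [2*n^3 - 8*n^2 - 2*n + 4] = 12*n - 16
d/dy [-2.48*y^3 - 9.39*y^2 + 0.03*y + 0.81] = -7.44*y^2 - 18.78*y + 0.03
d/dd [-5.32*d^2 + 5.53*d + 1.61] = 5.53 - 10.64*d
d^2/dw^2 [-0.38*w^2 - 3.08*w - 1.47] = -0.760000000000000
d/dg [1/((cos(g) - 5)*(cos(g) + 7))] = 2*(cos(g) + 1)*sin(g)/((cos(g) - 5)^2*(cos(g) + 7)^2)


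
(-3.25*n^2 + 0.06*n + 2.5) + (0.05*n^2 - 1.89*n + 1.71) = -3.2*n^2 - 1.83*n + 4.21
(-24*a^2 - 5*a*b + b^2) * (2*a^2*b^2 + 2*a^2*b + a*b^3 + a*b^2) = -48*a^4*b^2 - 48*a^4*b - 34*a^3*b^3 - 34*a^3*b^2 - 3*a^2*b^4 - 3*a^2*b^3 + a*b^5 + a*b^4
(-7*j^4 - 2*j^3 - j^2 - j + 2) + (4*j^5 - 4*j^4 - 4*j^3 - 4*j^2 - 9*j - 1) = 4*j^5 - 11*j^4 - 6*j^3 - 5*j^2 - 10*j + 1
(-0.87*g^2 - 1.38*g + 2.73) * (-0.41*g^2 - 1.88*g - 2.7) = 0.3567*g^4 + 2.2014*g^3 + 3.8241*g^2 - 1.4064*g - 7.371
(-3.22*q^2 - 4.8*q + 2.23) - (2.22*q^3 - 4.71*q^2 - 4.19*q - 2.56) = -2.22*q^3 + 1.49*q^2 - 0.609999999999999*q + 4.79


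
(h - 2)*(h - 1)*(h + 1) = h^3 - 2*h^2 - h + 2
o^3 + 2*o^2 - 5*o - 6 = (o - 2)*(o + 1)*(o + 3)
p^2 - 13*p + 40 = (p - 8)*(p - 5)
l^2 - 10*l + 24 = (l - 6)*(l - 4)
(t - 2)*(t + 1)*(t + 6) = t^3 + 5*t^2 - 8*t - 12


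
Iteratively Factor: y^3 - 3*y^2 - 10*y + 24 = (y + 3)*(y^2 - 6*y + 8) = (y - 4)*(y + 3)*(y - 2)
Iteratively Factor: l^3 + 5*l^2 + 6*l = (l + 3)*(l^2 + 2*l) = (l + 2)*(l + 3)*(l)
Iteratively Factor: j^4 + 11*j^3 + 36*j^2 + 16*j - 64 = (j - 1)*(j^3 + 12*j^2 + 48*j + 64) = (j - 1)*(j + 4)*(j^2 + 8*j + 16) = (j - 1)*(j + 4)^2*(j + 4)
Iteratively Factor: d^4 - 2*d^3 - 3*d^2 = (d + 1)*(d^3 - 3*d^2) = d*(d + 1)*(d^2 - 3*d) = d*(d - 3)*(d + 1)*(d)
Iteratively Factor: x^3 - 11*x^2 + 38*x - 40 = (x - 5)*(x^2 - 6*x + 8) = (x - 5)*(x - 2)*(x - 4)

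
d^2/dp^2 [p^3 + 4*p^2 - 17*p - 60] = 6*p + 8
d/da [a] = 1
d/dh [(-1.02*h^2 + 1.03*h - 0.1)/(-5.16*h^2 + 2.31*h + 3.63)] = (2.9586*h^2 - 8.4372*h + 3.9699)/(26.6256*h^4 - 23.8392*h^3 - 32.1255*h^2 + 16.7706*h + 13.1769)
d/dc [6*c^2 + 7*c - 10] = 12*c + 7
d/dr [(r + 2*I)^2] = 2*r + 4*I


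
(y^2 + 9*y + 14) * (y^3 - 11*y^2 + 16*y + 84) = y^5 - 2*y^4 - 69*y^3 + 74*y^2 + 980*y + 1176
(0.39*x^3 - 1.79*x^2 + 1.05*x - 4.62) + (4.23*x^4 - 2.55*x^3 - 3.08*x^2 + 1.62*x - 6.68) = 4.23*x^4 - 2.16*x^3 - 4.87*x^2 + 2.67*x - 11.3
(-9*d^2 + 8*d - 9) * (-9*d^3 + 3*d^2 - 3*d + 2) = 81*d^5 - 99*d^4 + 132*d^3 - 69*d^2 + 43*d - 18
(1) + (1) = 2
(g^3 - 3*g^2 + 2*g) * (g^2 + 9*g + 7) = g^5 + 6*g^4 - 18*g^3 - 3*g^2 + 14*g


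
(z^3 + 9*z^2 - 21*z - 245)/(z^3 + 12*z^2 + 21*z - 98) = (z - 5)/(z - 2)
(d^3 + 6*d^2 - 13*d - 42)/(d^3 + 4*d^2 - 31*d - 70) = (d - 3)/(d - 5)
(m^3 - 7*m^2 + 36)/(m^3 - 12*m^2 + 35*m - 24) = (m^2 - 4*m - 12)/(m^2 - 9*m + 8)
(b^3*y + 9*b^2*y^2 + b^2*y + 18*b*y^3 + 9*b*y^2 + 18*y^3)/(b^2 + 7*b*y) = y*(b^3 + 9*b^2*y + b^2 + 18*b*y^2 + 9*b*y + 18*y^2)/(b*(b + 7*y))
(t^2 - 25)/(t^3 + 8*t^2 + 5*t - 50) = (t - 5)/(t^2 + 3*t - 10)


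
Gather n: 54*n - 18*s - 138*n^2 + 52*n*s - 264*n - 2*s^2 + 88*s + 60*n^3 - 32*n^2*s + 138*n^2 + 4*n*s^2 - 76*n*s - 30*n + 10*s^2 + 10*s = 60*n^3 - 32*n^2*s + n*(4*s^2 - 24*s - 240) + 8*s^2 + 80*s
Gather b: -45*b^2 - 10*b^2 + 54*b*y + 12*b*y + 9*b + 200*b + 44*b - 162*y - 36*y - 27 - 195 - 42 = -55*b^2 + b*(66*y + 253) - 198*y - 264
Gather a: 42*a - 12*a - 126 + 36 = 30*a - 90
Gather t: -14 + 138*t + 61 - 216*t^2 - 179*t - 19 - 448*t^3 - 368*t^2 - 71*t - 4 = -448*t^3 - 584*t^2 - 112*t + 24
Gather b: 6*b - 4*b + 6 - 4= 2*b + 2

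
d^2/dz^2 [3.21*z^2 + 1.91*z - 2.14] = 6.42000000000000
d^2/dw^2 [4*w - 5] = 0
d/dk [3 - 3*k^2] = -6*k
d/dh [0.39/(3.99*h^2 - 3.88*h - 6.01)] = (1.5132 - 3.1122*h)/(-3.99*h^2 + 3.88*h + 6.01)^2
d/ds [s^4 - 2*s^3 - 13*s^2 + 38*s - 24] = 4*s^3 - 6*s^2 - 26*s + 38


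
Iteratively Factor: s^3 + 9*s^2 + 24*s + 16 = (s + 4)*(s^2 + 5*s + 4) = (s + 1)*(s + 4)*(s + 4)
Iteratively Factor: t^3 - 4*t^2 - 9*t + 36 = (t - 4)*(t^2 - 9) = (t - 4)*(t - 3)*(t + 3)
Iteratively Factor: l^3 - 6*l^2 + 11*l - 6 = (l - 2)*(l^2 - 4*l + 3) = (l - 3)*(l - 2)*(l - 1)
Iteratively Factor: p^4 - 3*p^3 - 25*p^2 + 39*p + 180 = (p - 5)*(p^3 + 2*p^2 - 15*p - 36) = (p - 5)*(p - 4)*(p^2 + 6*p + 9) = (p - 5)*(p - 4)*(p + 3)*(p + 3)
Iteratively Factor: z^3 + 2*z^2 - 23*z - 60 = (z + 3)*(z^2 - z - 20) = (z + 3)*(z + 4)*(z - 5)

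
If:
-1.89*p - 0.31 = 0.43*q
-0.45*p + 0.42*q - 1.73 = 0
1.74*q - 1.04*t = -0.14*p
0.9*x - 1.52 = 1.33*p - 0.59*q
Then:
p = -0.89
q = 3.17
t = 5.19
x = -1.70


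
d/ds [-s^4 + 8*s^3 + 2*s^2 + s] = -4*s^3 + 24*s^2 + 4*s + 1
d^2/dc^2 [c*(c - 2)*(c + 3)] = 6*c + 2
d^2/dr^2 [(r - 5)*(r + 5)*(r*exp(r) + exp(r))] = (r^3 + 7*r^2 - 15*r - 73)*exp(r)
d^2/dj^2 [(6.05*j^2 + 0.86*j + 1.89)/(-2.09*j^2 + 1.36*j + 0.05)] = (-41.906172*j^3 - 53.327604*j^2 + 31.693596*j - 7.299788)/(9.129329*j^6 - 17.821848*j^5 + 10.941777*j^4 - 1.662736*j^3 - 0.261765*j^2 - 0.0102*j - 0.000125)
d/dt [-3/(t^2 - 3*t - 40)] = 3*(2*t - 3)/(-t^2 + 3*t + 40)^2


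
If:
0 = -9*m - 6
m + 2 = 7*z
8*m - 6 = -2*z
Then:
No Solution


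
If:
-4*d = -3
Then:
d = 3/4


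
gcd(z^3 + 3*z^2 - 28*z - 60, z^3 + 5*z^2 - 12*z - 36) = z^2 + 8*z + 12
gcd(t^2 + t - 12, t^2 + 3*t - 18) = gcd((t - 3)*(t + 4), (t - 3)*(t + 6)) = t - 3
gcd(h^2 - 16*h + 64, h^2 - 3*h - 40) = h - 8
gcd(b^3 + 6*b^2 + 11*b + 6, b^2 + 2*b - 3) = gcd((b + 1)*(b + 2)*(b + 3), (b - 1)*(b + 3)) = b + 3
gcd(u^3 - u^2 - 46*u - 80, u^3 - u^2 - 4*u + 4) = u + 2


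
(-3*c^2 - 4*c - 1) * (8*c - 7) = -24*c^3 - 11*c^2 + 20*c + 7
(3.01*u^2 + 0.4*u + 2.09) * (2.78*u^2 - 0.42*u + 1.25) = 8.3678*u^4 - 0.1522*u^3 + 9.4047*u^2 - 0.3778*u + 2.6125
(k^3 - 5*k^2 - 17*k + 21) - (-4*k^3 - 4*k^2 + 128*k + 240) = 5*k^3 - k^2 - 145*k - 219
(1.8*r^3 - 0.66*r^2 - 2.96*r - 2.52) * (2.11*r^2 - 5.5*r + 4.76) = 3.798*r^5 - 11.2926*r^4 + 5.9524*r^3 + 7.8212*r^2 - 0.2296*r - 11.9952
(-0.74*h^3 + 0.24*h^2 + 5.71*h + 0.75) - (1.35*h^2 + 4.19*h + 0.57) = -0.74*h^3 - 1.11*h^2 + 1.52*h + 0.18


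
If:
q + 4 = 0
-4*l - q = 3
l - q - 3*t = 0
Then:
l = 1/4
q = -4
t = 17/12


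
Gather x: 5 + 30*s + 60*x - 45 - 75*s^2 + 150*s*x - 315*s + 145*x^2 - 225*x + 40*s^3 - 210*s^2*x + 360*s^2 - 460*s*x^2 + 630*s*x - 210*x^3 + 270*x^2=40*s^3 + 285*s^2 - 285*s - 210*x^3 + x^2*(415 - 460*s) + x*(-210*s^2 + 780*s - 165) - 40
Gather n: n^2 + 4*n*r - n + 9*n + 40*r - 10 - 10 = n^2 + n*(4*r + 8) + 40*r - 20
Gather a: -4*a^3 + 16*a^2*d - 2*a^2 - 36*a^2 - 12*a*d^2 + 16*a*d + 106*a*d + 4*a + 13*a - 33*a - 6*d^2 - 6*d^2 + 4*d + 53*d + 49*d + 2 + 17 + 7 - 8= -4*a^3 + a^2*(16*d - 38) + a*(-12*d^2 + 122*d - 16) - 12*d^2 + 106*d + 18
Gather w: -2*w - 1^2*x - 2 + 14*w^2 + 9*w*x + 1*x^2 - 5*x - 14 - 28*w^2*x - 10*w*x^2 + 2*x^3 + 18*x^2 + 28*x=w^2*(14 - 28*x) + w*(-10*x^2 + 9*x - 2) + 2*x^3 + 19*x^2 + 22*x - 16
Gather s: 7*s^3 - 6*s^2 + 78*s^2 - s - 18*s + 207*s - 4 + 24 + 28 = 7*s^3 + 72*s^2 + 188*s + 48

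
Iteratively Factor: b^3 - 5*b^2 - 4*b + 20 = (b - 2)*(b^2 - 3*b - 10) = (b - 5)*(b - 2)*(b + 2)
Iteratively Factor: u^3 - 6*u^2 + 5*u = (u - 5)*(u^2 - u) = u*(u - 5)*(u - 1)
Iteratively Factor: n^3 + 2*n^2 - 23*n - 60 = (n - 5)*(n^2 + 7*n + 12) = (n - 5)*(n + 3)*(n + 4)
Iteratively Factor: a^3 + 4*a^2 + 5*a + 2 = (a + 1)*(a^2 + 3*a + 2) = (a + 1)^2*(a + 2)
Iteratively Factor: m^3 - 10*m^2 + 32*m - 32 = (m - 4)*(m^2 - 6*m + 8) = (m - 4)^2*(m - 2)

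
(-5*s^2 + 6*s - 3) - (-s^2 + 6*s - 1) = -4*s^2 - 2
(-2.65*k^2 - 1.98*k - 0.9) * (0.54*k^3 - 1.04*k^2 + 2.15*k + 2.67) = -1.431*k^5 + 1.6868*k^4 - 4.1243*k^3 - 10.3965*k^2 - 7.2216*k - 2.403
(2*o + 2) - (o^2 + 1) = -o^2 + 2*o + 1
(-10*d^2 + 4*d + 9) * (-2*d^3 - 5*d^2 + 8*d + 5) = 20*d^5 + 42*d^4 - 118*d^3 - 63*d^2 + 92*d + 45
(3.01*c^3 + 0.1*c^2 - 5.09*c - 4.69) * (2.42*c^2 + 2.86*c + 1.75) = 7.2842*c^5 + 8.8506*c^4 - 6.7643*c^3 - 25.7322*c^2 - 22.3209*c - 8.2075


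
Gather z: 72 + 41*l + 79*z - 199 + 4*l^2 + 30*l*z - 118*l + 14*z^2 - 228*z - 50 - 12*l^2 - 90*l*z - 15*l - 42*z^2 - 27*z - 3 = -8*l^2 - 92*l - 28*z^2 + z*(-60*l - 176) - 180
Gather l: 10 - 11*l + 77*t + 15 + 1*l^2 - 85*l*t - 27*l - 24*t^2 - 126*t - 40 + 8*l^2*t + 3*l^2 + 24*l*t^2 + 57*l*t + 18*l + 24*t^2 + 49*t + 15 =l^2*(8*t + 4) + l*(24*t^2 - 28*t - 20)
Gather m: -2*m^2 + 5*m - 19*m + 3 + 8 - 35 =-2*m^2 - 14*m - 24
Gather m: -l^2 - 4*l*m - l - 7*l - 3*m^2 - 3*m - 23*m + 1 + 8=-l^2 - 8*l - 3*m^2 + m*(-4*l - 26) + 9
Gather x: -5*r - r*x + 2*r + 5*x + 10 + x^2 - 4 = -3*r + x^2 + x*(5 - r) + 6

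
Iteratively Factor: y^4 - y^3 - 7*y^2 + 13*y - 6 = (y - 1)*(y^3 - 7*y + 6) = (y - 1)*(y + 3)*(y^2 - 3*y + 2) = (y - 2)*(y - 1)*(y + 3)*(y - 1)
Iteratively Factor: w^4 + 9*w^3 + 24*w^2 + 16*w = (w + 4)*(w^3 + 5*w^2 + 4*w) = (w + 1)*(w + 4)*(w^2 + 4*w) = w*(w + 1)*(w + 4)*(w + 4)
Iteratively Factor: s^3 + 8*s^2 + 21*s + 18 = (s + 3)*(s^2 + 5*s + 6) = (s + 2)*(s + 3)*(s + 3)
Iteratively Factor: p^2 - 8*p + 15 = (p - 5)*(p - 3)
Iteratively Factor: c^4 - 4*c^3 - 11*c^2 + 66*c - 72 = (c - 2)*(c^3 - 2*c^2 - 15*c + 36) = (c - 3)*(c - 2)*(c^2 + c - 12) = (c - 3)^2*(c - 2)*(c + 4)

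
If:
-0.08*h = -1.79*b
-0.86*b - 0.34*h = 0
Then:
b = 0.00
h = 0.00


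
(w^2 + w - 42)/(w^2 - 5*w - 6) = (w + 7)/(w + 1)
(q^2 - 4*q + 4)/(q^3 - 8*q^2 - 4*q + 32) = (q - 2)/(q^2 - 6*q - 16)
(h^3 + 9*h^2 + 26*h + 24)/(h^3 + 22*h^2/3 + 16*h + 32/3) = 3*(h + 3)/(3*h + 4)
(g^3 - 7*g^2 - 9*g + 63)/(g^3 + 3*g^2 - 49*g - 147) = (g - 3)/(g + 7)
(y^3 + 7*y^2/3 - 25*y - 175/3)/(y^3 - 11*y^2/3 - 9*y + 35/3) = (y + 5)/(y - 1)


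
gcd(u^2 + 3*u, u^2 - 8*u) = u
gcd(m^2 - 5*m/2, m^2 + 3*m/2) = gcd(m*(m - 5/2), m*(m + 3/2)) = m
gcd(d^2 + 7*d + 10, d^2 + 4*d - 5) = d + 5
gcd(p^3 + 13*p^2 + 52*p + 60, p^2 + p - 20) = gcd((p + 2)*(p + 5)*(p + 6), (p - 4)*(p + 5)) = p + 5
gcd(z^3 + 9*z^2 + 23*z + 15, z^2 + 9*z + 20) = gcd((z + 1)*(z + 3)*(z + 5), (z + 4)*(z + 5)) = z + 5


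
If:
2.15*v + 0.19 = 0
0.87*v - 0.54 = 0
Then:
No Solution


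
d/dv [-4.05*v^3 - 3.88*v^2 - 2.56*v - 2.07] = -12.15*v^2 - 7.76*v - 2.56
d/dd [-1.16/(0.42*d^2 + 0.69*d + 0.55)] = (0.9744*d + 0.8004)/(0.42*d^2 + 0.69*d + 0.55)^2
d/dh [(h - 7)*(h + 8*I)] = 2*h - 7 + 8*I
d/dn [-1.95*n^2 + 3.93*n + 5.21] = 3.93 - 3.9*n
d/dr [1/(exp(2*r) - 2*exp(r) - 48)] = 2*(1 - exp(r))*exp(r)/(-exp(2*r) + 2*exp(r) + 48)^2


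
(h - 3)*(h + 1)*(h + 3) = h^3 + h^2 - 9*h - 9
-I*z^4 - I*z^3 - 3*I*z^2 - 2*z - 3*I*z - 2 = (z - I)^2*(z + 2*I)*(-I*z - I)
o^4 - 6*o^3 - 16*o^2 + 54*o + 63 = (o - 7)*(o - 3)*(o + 1)*(o + 3)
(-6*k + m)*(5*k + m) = -30*k^2 - k*m + m^2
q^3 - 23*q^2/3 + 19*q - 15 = (q - 3)^2*(q - 5/3)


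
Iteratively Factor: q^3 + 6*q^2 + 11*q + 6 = (q + 2)*(q^2 + 4*q + 3) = (q + 2)*(q + 3)*(q + 1)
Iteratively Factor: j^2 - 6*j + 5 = (j - 5)*(j - 1)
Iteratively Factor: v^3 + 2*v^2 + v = (v)*(v^2 + 2*v + 1) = v*(v + 1)*(v + 1)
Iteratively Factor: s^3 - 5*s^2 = (s - 5)*(s^2) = s*(s - 5)*(s)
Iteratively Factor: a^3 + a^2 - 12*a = (a)*(a^2 + a - 12) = a*(a - 3)*(a + 4)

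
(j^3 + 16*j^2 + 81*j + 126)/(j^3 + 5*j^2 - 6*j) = (j^2 + 10*j + 21)/(j*(j - 1))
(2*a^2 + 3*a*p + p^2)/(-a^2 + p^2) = (2*a + p)/(-a + p)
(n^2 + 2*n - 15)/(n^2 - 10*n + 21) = (n + 5)/(n - 7)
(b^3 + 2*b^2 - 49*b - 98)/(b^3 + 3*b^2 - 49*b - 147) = (b + 2)/(b + 3)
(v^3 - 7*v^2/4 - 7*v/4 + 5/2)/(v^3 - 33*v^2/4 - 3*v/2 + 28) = (4*v^2 + v - 5)/(4*v^2 - 25*v - 56)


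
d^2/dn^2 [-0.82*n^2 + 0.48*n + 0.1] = -1.64000000000000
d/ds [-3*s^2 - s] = -6*s - 1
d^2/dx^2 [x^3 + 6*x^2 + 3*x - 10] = 6*x + 12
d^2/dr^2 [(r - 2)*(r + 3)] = 2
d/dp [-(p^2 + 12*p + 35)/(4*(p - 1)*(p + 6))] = (7*p^2 + 82*p + 247)/(4*(p^4 + 10*p^3 + 13*p^2 - 60*p + 36))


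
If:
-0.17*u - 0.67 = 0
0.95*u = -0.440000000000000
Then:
No Solution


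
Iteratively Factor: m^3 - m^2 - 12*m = (m + 3)*(m^2 - 4*m) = (m - 4)*(m + 3)*(m)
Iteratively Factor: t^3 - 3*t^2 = (t - 3)*(t^2) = t*(t - 3)*(t)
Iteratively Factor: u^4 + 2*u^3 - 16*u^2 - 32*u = (u - 4)*(u^3 + 6*u^2 + 8*u) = (u - 4)*(u + 2)*(u^2 + 4*u) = u*(u - 4)*(u + 2)*(u + 4)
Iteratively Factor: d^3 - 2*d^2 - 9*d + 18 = (d - 3)*(d^2 + d - 6) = (d - 3)*(d + 3)*(d - 2)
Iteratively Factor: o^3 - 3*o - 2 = (o - 2)*(o^2 + 2*o + 1) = (o - 2)*(o + 1)*(o + 1)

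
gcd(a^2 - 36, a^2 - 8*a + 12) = a - 6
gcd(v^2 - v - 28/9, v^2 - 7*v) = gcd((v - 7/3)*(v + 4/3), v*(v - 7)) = 1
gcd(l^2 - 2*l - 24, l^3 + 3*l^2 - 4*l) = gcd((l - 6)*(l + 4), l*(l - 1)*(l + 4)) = l + 4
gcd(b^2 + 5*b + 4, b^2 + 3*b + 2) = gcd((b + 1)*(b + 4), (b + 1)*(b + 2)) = b + 1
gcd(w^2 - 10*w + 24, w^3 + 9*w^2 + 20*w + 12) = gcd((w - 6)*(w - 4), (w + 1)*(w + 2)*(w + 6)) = 1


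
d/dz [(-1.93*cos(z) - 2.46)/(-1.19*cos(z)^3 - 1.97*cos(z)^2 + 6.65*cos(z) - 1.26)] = (4.5934*cos(z)^3 + 12.5843*cos(z)^2 + 9.6924*cos(z) - 18.7908)*sin(z)/(1.4161*cos(z)^6 + 4.6886*cos(z)^5 - 11.9461*cos(z)^4 - 23.2022*cos(z)^3 + 49.1869*cos(z)^2 - 16.758*cos(z) + 1.5876)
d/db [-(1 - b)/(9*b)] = 1/(9*b^2)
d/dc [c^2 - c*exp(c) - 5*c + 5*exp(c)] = -c*exp(c) + 2*c + 4*exp(c) - 5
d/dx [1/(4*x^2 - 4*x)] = (1 - 2*x)/(4*x^2*(x - 1)^2)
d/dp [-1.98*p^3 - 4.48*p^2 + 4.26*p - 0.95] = -5.94*p^2 - 8.96*p + 4.26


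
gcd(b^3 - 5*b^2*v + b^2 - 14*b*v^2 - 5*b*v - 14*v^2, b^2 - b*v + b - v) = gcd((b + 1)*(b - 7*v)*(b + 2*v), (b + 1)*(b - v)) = b + 1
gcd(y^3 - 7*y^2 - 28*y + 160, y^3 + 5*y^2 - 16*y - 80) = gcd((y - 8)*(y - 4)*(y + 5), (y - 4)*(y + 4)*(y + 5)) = y^2 + y - 20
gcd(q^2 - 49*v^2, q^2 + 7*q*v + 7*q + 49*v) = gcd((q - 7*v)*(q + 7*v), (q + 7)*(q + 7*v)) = q + 7*v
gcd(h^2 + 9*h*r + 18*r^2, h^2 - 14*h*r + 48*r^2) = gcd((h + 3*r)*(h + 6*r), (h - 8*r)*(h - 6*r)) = 1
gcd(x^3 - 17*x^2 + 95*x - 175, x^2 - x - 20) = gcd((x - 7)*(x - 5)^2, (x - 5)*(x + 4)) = x - 5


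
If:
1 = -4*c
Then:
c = -1/4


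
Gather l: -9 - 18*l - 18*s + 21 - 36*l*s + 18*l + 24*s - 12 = -36*l*s + 6*s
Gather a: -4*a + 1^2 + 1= 2 - 4*a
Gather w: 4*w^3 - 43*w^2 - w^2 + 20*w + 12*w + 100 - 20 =4*w^3 - 44*w^2 + 32*w + 80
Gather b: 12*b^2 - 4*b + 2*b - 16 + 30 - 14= 12*b^2 - 2*b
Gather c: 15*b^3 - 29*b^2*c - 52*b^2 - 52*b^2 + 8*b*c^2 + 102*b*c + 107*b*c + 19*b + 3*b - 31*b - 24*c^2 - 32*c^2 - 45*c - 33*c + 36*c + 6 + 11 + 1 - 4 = 15*b^3 - 104*b^2 - 9*b + c^2*(8*b - 56) + c*(-29*b^2 + 209*b - 42) + 14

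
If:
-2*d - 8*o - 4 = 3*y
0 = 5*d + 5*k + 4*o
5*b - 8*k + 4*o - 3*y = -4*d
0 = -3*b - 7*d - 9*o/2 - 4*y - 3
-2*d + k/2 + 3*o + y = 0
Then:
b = 16556/16265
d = -6788/16265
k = 9084/16265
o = -574/3253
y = -9508/16265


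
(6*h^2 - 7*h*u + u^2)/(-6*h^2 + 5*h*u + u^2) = (-6*h + u)/(6*h + u)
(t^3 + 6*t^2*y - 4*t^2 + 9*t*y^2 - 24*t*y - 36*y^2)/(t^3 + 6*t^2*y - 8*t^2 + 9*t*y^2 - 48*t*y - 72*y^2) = (t - 4)/(t - 8)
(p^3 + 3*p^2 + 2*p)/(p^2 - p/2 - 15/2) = 2*p*(p^2 + 3*p + 2)/(2*p^2 - p - 15)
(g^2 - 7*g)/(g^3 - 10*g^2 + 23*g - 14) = g/(g^2 - 3*g + 2)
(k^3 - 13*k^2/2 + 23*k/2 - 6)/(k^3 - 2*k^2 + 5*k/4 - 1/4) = 2*(2*k^2 - 11*k + 12)/(4*k^2 - 4*k + 1)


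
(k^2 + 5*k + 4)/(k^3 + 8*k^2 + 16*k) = (k + 1)/(k*(k + 4))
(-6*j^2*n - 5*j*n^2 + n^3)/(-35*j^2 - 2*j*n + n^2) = n*(6*j^2 + 5*j*n - n^2)/(35*j^2 + 2*j*n - n^2)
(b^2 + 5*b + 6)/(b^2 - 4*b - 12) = (b + 3)/(b - 6)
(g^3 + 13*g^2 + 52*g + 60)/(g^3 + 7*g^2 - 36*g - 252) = (g^2 + 7*g + 10)/(g^2 + g - 42)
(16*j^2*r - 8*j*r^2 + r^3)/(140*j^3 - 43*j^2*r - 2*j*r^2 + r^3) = r*(-4*j + r)/(-35*j^2 + 2*j*r + r^2)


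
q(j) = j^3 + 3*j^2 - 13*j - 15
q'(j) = 3*j^2 + 6*j - 13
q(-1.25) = 3.98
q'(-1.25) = -15.81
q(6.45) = 294.29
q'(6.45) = 150.51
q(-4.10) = 19.81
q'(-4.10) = 12.83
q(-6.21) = -58.06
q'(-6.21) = 65.43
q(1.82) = -22.69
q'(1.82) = 7.86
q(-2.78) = 22.84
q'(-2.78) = -6.49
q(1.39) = -24.59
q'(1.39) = 1.14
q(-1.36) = 5.71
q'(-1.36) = -15.61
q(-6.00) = -45.00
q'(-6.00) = 59.00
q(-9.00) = -384.00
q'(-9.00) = 176.00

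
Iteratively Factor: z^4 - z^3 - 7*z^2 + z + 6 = (z + 1)*(z^3 - 2*z^2 - 5*z + 6) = (z + 1)*(z + 2)*(z^2 - 4*z + 3) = (z - 3)*(z + 1)*(z + 2)*(z - 1)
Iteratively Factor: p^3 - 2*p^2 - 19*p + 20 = (p - 1)*(p^2 - p - 20) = (p - 1)*(p + 4)*(p - 5)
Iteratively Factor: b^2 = (b)*(b)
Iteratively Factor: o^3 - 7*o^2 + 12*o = (o - 3)*(o^2 - 4*o) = o*(o - 3)*(o - 4)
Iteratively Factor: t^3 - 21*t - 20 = (t + 4)*(t^2 - 4*t - 5) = (t + 1)*(t + 4)*(t - 5)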